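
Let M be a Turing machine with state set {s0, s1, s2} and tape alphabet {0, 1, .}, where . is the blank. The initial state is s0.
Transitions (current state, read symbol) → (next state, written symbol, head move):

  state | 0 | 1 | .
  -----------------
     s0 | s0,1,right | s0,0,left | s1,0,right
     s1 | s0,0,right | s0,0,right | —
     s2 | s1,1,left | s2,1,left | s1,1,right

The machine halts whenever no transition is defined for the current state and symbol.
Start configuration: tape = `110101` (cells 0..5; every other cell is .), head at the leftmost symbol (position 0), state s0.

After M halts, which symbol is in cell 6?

s0 | ..[1]10101..   read 1 → write 0, move left, go to s0
s0 | .[.]010101..   read . → write 0, move right, go to s1
s1 | .0[0]10101..   read 0 → write 0, move right, go to s0
s0 | .00[1]0101..   read 1 → write 0, move left, go to s0
s0 | .0[0]00101..   read 0 → write 1, move right, go to s0
s0 | .01[0]0101..   read 0 → write 1, move right, go to s0
s0 | .011[0]101..   read 0 → write 1, move right, go to s0
s0 | .0111[1]01..   read 1 → write 0, move left, go to s0
s0 | .011[1]001..   read 1 → write 0, move left, go to s0
s0 | .01[1]0001..   read 1 → write 0, move left, go to s0
s0 | .0[1]00001..   read 1 → write 0, move left, go to s0
s0 | .[0]000001..   read 0 → write 1, move right, go to s0
s0 | .1[0]00001..   read 0 → write 1, move right, go to s0
s0 | .11[0]0001..   read 0 → write 1, move right, go to s0
s0 | .111[0]001..   read 0 → write 1, move right, go to s0
s0 | .1111[0]01..   read 0 → write 1, move right, go to s0
s0 | .11111[0]1..   read 0 → write 1, move right, go to s0
s0 | .111111[1]..   read 1 → write 0, move left, go to s0
s0 | .11111[1]0..   read 1 → write 0, move left, go to s0
s0 | .1111[1]00..   read 1 → write 0, move left, go to s0
s0 | .111[1]000..   read 1 → write 0, move left, go to s0
s0 | .11[1]0000..   read 1 → write 0, move left, go to s0
s0 | .1[1]00000..   read 1 → write 0, move left, go to s0
s0 | .[1]000000..   read 1 → write 0, move left, go to s0
s0 | [.]0000000..   read . → write 0, move right, go to s1
s1 | 0[0]000000..   read 0 → write 0, move right, go to s0
s0 | 00[0]00000..   read 0 → write 1, move right, go to s0
s0 | 001[0]0000..   read 0 → write 1, move right, go to s0
s0 | 0011[0]000..   read 0 → write 1, move right, go to s0
s0 | 00111[0]00..   read 0 → write 1, move right, go to s0
s0 | 001111[0]0..   read 0 → write 1, move right, go to s0
s0 | 0011111[0]..   read 0 → write 1, move right, go to s0
s0 | 00111111[.].   read . → write 0, move right, go to s1
s1 | 001111110[.]
Cell 6 holds 0 when M halts.

0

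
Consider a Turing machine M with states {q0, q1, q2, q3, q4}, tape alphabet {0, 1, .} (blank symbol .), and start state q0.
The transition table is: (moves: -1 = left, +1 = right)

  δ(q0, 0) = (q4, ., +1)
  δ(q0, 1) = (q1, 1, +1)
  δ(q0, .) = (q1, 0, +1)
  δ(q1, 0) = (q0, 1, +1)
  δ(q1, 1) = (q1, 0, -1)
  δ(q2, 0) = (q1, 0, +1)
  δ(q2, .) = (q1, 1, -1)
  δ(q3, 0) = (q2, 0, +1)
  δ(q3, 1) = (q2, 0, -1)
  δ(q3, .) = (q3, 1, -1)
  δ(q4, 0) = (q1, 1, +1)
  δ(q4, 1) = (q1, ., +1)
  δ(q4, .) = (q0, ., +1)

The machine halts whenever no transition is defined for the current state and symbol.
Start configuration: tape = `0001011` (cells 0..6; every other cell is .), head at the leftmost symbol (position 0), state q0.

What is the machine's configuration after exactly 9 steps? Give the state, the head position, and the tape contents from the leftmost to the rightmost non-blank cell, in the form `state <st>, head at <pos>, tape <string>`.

state=q0 head=0 tape=[0]001011   (q0,0)→(q4,.,+1)
state=q4 head=1 tape=.[0]01011   (q4,0)→(q1,1,+1)
state=q1 head=2 tape=.1[0]1011   (q1,0)→(q0,1,+1)
state=q0 head=3 tape=.11[1]011   (q0,1)→(q1,1,+1)
state=q1 head=4 tape=.111[0]11   (q1,0)→(q0,1,+1)
state=q0 head=5 tape=.1111[1]1   (q0,1)→(q1,1,+1)
state=q1 head=6 tape=.11111[1]   (q1,1)→(q1,0,-1)
state=q1 head=5 tape=.1111[1]0   (q1,1)→(q1,0,-1)
state=q1 head=4 tape=.111[1]00   (q1,1)→(q1,0,-1)
state=q1 head=3 tape=.11[1]000
After 9 steps: state q1, head at 3, tape 111000.

state q1, head at 3, tape 111000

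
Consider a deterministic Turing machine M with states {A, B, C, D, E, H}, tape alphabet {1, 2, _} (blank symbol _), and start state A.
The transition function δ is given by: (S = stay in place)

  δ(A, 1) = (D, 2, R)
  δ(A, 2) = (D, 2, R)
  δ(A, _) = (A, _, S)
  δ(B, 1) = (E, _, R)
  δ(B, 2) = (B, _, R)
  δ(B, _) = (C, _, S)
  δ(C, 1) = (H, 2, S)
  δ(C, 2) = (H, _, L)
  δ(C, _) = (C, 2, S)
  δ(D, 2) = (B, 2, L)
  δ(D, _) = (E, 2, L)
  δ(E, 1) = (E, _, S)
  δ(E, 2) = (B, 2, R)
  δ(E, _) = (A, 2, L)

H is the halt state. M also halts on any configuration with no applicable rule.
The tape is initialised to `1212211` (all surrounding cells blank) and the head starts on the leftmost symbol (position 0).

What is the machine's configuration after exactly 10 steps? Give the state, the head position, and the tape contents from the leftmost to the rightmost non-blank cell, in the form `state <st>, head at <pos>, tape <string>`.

state=A head=0 tape=[1]212211   (A,1)→(D,2,R)
state=D head=1 tape=2[2]12211   (D,2)→(B,2,L)
state=B head=0 tape=[2]212211   (B,2)→(B,_,R)
state=B head=1 tape=_[2]12211   (B,2)→(B,_,R)
state=B head=2 tape=__[1]2211   (B,1)→(E,_,R)
state=E head=3 tape=___[2]211   (E,2)→(B,2,R)
state=B head=4 tape=___2[2]11   (B,2)→(B,_,R)
state=B head=5 tape=___2_[1]1   (B,1)→(E,_,R)
state=E head=6 tape=___2__[1]   (E,1)→(E,_,S)
state=E head=6 tape=___2__[_]   (E,_)→(A,2,L)
state=A head=5 tape=___2_[_]2
After 10 steps: state A, head at 5, tape 2__2.

state A, head at 5, tape 2__2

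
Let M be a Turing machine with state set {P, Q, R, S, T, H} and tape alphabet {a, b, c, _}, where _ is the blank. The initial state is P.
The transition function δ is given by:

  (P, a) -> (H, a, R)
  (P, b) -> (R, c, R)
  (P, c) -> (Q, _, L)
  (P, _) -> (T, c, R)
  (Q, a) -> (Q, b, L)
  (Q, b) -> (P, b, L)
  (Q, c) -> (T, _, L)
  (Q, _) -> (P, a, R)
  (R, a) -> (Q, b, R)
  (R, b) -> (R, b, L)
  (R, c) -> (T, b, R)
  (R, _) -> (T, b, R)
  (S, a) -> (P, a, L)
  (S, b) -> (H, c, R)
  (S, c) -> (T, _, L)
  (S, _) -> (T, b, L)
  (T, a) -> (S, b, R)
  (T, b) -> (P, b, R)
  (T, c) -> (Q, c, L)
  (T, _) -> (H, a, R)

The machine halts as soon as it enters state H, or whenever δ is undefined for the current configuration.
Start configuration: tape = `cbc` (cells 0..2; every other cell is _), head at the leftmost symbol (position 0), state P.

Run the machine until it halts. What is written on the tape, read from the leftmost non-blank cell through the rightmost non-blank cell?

acbbca

state=P head=0 tape=__[c]bc__   (P,c)→(Q,_,L)
state=Q head=-1 tape=_[_]_bc__   (Q,_)→(P,a,R)
state=P head=0 tape=_a[_]bc__   (P,_)→(T,c,R)
state=T head=1 tape=_ac[b]c__   (T,b)→(P,b,R)
state=P head=2 tape=_acb[c]__   (P,c)→(Q,_,L)
state=Q head=1 tape=_ac[b]___   (Q,b)→(P,b,L)
state=P head=0 tape=_a[c]b___   (P,c)→(Q,_,L)
state=Q head=-1 tape=_[a]_b___   (Q,a)→(Q,b,L)
state=Q head=-2 tape=[_]b_b___   (Q,_)→(P,a,R)
state=P head=-1 tape=a[b]_b___   (P,b)→(R,c,R)
state=R head=0 tape=ac[_]b___   (R,_)→(T,b,R)
state=T head=1 tape=acb[b]___   (T,b)→(P,b,R)
state=P head=2 tape=acbb[_]__   (P,_)→(T,c,R)
state=T head=3 tape=acbbc[_]_   (T,_)→(H,a,R)
state=H head=4 tape=acbbca[_]
The non-blank tape span at halt is acbbca.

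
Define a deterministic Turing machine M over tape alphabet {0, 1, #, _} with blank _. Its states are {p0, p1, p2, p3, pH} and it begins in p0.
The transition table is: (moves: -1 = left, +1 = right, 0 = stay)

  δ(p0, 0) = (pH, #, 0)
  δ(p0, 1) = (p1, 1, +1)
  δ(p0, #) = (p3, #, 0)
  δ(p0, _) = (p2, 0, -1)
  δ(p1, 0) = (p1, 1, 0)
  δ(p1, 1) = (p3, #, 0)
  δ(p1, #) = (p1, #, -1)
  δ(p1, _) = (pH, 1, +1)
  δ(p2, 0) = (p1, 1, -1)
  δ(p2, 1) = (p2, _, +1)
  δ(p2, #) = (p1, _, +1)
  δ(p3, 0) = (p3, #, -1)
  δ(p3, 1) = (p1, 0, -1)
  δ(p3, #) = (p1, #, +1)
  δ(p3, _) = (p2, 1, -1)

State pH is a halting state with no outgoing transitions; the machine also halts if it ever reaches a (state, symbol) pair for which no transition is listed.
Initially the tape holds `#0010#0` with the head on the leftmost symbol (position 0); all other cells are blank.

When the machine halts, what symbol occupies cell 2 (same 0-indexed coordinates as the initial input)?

#

p0 | _[#]0010#0   read # → write #, move 0, go to p3
p3 | _[#]0010#0   read # → write #, move +1, go to p1
p1 | _#[0]010#0   read 0 → write 1, move 0, go to p1
p1 | _#[1]010#0   read 1 → write #, move 0, go to p3
p3 | _#[#]010#0   read # → write #, move +1, go to p1
p1 | _##[0]10#0   read 0 → write 1, move 0, go to p1
p1 | _##[1]10#0   read 1 → write #, move 0, go to p3
p3 | _##[#]10#0   read # → write #, move +1, go to p1
p1 | _###[1]0#0   read 1 → write #, move 0, go to p3
p3 | _###[#]0#0   read # → write #, move +1, go to p1
p1 | _####[0]#0   read 0 → write 1, move 0, go to p1
p1 | _####[1]#0   read 1 → write #, move 0, go to p3
p3 | _####[#]#0   read # → write #, move +1, go to p1
p1 | _#####[#]0   read # → write #, move -1, go to p1
p1 | _####[#]#0   read # → write #, move -1, go to p1
p1 | _###[#]##0   read # → write #, move -1, go to p1
p1 | _##[#]###0   read # → write #, move -1, go to p1
p1 | _#[#]####0   read # → write #, move -1, go to p1
p1 | _[#]#####0   read # → write #, move -1, go to p1
p1 | [_]######0   read _ → write 1, move +1, go to pH
pH | 1[#]#####0
Cell 2 holds # when M halts.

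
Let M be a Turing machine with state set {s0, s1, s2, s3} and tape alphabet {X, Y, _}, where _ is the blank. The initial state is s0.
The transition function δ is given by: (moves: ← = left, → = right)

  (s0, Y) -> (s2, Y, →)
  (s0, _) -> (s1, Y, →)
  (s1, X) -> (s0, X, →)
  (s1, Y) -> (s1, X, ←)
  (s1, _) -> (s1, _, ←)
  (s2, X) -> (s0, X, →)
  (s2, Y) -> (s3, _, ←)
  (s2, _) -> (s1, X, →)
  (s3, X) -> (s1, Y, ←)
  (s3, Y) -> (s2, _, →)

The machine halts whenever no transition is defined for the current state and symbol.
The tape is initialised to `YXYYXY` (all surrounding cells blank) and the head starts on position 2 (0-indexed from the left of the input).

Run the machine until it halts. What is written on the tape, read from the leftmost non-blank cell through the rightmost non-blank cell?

state=s0 head=2 tape=YX[Y]YXY___   (s0,Y)→(s2,Y,→)
state=s2 head=3 tape=YXY[Y]XY___   (s2,Y)→(s3,_,←)
state=s3 head=2 tape=YX[Y]_XY___   (s3,Y)→(s2,_,→)
state=s2 head=3 tape=YX_[_]XY___   (s2,_)→(s1,X,→)
state=s1 head=4 tape=YX_X[X]Y___   (s1,X)→(s0,X,→)
state=s0 head=5 tape=YX_XX[Y]___   (s0,Y)→(s2,Y,→)
state=s2 head=6 tape=YX_XXY[_]__   (s2,_)→(s1,X,→)
state=s1 head=7 tape=YX_XXYX[_]_   (s1,_)→(s1,_,←)
state=s1 head=6 tape=YX_XXY[X]__   (s1,X)→(s0,X,→)
state=s0 head=7 tape=YX_XXYX[_]_   (s0,_)→(s1,Y,→)
state=s1 head=8 tape=YX_XXYXY[_]   (s1,_)→(s1,_,←)
state=s1 head=7 tape=YX_XXYX[Y]_   (s1,Y)→(s1,X,←)
state=s1 head=6 tape=YX_XXY[X]X_   (s1,X)→(s0,X,→)
state=s0 head=7 tape=YX_XXYX[X]_
The non-blank tape span at halt is YX_XXYXX.

YX_XXYXX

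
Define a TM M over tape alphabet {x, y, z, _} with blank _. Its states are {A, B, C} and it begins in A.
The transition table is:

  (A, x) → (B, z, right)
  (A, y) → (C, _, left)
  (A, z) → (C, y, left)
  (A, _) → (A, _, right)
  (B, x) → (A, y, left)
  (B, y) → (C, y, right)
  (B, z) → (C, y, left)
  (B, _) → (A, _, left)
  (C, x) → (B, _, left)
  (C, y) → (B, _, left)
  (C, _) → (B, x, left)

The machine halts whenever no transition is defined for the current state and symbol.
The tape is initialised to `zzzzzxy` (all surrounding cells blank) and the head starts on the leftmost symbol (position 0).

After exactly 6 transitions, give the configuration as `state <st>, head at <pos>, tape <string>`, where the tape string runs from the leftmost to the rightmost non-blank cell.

state B, head at 0, tape zyzzzzxy

state=A head=0 tape=___[z]zzzzxy   (A,z)→(C,y,left)
state=C head=-1 tape=__[_]yzzzzxy   (C,_)→(B,x,left)
state=B head=-2 tape=_[_]xyzzzzxy   (B,_)→(A,_,left)
state=A head=-3 tape=[_]_xyzzzzxy   (A,_)→(A,_,right)
state=A head=-2 tape=_[_]xyzzzzxy   (A,_)→(A,_,right)
state=A head=-1 tape=__[x]yzzzzxy   (A,x)→(B,z,right)
state=B head=0 tape=__z[y]zzzzxy
After 6 steps: state B, head at 0, tape zyzzzzxy.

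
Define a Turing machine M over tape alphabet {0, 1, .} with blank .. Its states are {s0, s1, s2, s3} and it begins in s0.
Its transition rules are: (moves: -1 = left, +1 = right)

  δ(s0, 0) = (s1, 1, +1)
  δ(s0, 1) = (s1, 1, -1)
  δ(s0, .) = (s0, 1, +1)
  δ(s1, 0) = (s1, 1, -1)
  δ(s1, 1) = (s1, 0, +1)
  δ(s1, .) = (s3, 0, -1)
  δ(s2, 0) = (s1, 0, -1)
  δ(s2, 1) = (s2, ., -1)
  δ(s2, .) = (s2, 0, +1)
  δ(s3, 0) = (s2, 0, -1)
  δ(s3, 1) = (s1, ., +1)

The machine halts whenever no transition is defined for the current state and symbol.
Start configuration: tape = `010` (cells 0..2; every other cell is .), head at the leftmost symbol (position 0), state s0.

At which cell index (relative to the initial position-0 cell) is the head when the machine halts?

-2

state=s0 head=0 tape=..[0]10.   (s0,0)→(s1,1,+1)
state=s1 head=1 tape=..1[1]0.   (s1,1)→(s1,0,+1)
state=s1 head=2 tape=..10[0].   (s1,0)→(s1,1,-1)
state=s1 head=1 tape=..1[0]1.   (s1,0)→(s1,1,-1)
state=s1 head=0 tape=..[1]11.   (s1,1)→(s1,0,+1)
state=s1 head=1 tape=..0[1]1.   (s1,1)→(s1,0,+1)
state=s1 head=2 tape=..00[1].   (s1,1)→(s1,0,+1)
state=s1 head=3 tape=..000[.]   (s1,.)→(s3,0,-1)
state=s3 head=2 tape=..00[0]0   (s3,0)→(s2,0,-1)
state=s2 head=1 tape=..0[0]00   (s2,0)→(s1,0,-1)
state=s1 head=0 tape=..[0]000   (s1,0)→(s1,1,-1)
state=s1 head=-1 tape=.[.]1000   (s1,.)→(s3,0,-1)
state=s3 head=-2 tape=[.]01000
At halt the head is at cell -2.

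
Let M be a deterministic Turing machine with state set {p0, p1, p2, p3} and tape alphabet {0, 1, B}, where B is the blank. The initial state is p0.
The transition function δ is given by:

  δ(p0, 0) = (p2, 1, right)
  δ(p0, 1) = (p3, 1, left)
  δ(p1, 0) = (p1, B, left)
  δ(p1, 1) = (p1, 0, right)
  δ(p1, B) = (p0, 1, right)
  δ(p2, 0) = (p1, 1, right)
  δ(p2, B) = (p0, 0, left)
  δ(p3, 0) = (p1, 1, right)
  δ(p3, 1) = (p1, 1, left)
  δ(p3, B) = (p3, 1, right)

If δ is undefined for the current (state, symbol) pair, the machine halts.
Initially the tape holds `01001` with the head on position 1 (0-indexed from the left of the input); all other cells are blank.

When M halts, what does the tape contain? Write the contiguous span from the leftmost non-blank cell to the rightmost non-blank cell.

01B01

state=p0 head=1 tape=0[1]001   (p0,1)→(p3,1,left)
state=p3 head=0 tape=[0]1001   (p3,0)→(p1,1,right)
state=p1 head=1 tape=1[1]001   (p1,1)→(p1,0,right)
state=p1 head=2 tape=10[0]01   (p1,0)→(p1,B,left)
state=p1 head=1 tape=1[0]B01   (p1,0)→(p1,B,left)
state=p1 head=0 tape=[1]BB01   (p1,1)→(p1,0,right)
state=p1 head=1 tape=0[B]B01   (p1,B)→(p0,1,right)
state=p0 head=2 tape=01[B]01
The non-blank tape span at halt is 01B01.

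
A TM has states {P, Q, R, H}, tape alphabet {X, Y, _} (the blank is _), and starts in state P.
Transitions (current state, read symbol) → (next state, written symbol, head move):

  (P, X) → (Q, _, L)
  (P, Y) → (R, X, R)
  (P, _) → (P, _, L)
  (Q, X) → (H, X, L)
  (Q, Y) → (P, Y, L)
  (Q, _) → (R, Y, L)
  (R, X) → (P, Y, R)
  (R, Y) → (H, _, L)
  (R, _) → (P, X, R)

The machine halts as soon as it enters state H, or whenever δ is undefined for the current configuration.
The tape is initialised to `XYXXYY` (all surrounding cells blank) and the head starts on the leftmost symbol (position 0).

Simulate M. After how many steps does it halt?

11

state=P head=0 tape=__[X]YXXYY   (P,X)→(Q,_,L)
state=Q head=-1 tape=_[_]_YXXYY   (Q,_)→(R,Y,L)
state=R head=-2 tape=[_]Y_YXXYY   (R,_)→(P,X,R)
state=P head=-1 tape=X[Y]_YXXYY   (P,Y)→(R,X,R)
state=R head=0 tape=XX[_]YXXYY   (R,_)→(P,X,R)
state=P head=1 tape=XXX[Y]XXYY   (P,Y)→(R,X,R)
state=R head=2 tape=XXXX[X]XYY   (R,X)→(P,Y,R)
state=P head=3 tape=XXXXY[X]YY   (P,X)→(Q,_,L)
state=Q head=2 tape=XXXX[Y]_YY   (Q,Y)→(P,Y,L)
state=P head=1 tape=XXX[X]Y_YY   (P,X)→(Q,_,L)
state=Q head=0 tape=XX[X]_Y_YY   (Q,X)→(H,X,L)
state=H head=-1 tape=X[X]X_Y_YY
M halts after 11 transitions.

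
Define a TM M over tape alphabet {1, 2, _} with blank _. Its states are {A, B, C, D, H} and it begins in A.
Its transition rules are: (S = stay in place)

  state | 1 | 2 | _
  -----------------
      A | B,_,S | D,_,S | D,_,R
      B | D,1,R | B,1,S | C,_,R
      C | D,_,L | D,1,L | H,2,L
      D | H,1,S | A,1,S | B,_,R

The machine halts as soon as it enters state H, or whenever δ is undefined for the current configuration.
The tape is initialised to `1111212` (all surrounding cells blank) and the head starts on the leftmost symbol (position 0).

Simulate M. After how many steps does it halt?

state=A head=0 tape=[1]111212   (A,1)→(B,_,S)
state=B head=0 tape=[_]111212   (B,_)→(C,_,R)
state=C head=1 tape=_[1]11212   (C,1)→(D,_,L)
state=D head=0 tape=[_]_11212   (D,_)→(B,_,R)
state=B head=1 tape=_[_]11212   (B,_)→(C,_,R)
state=C head=2 tape=__[1]1212   (C,1)→(D,_,L)
state=D head=1 tape=_[_]_1212   (D,_)→(B,_,R)
state=B head=2 tape=__[_]1212   (B,_)→(C,_,R)
state=C head=3 tape=___[1]212   (C,1)→(D,_,L)
state=D head=2 tape=__[_]_212   (D,_)→(B,_,R)
state=B head=3 tape=___[_]212   (B,_)→(C,_,R)
state=C head=4 tape=____[2]12   (C,2)→(D,1,L)
state=D head=3 tape=___[_]112   (D,_)→(B,_,R)
state=B head=4 tape=____[1]12   (B,1)→(D,1,R)
state=D head=5 tape=____1[1]2   (D,1)→(H,1,S)
state=H head=5 tape=____1[1]2
M halts after 15 transitions.

15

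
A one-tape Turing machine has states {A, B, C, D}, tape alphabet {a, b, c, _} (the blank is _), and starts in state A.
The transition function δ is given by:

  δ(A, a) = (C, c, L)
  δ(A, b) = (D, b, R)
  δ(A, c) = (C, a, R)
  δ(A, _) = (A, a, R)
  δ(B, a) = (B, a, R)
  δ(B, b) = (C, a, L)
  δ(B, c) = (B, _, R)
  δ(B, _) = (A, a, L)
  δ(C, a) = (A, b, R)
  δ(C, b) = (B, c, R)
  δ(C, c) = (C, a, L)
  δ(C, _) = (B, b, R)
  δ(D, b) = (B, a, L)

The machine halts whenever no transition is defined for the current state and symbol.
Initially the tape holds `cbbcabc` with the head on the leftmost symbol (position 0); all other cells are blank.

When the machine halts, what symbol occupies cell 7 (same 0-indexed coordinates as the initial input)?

A | [c]bbcabc___   read c → write a, move R, go to C
C | a[b]bcabc___   read b → write c, move R, go to B
B | ac[b]cabc___   read b → write a, move L, go to C
C | a[c]acabc___   read c → write a, move L, go to C
C | [a]aacabc___   read a → write b, move R, go to A
A | b[a]acabc___   read a → write c, move L, go to C
C | [b]cacabc___   read b → write c, move R, go to B
B | c[c]acabc___   read c → write _, move R, go to B
B | c_[a]cabc___   read a → write a, move R, go to B
B | c_a[c]abc___   read c → write _, move R, go to B
B | c_a_[a]bc___   read a → write a, move R, go to B
B | c_a_a[b]c___   read b → write a, move L, go to C
C | c_a_[a]ac___   read a → write b, move R, go to A
A | c_a_b[a]c___   read a → write c, move L, go to C
C | c_a_[b]cc___   read b → write c, move R, go to B
B | c_a_c[c]c___   read c → write _, move R, go to B
B | c_a_c_[c]___   read c → write _, move R, go to B
B | c_a_c__[_]__   read _ → write a, move L, go to A
A | c_a_c_[_]a__   read _ → write a, move R, go to A
A | c_a_c_a[a]__   read a → write c, move L, go to C
C | c_a_c_[a]c__   read a → write b, move R, go to A
A | c_a_c_b[c]__   read c → write a, move R, go to C
C | c_a_c_ba[_]_   read _ → write b, move R, go to B
B | c_a_c_bab[_]   read _ → write a, move L, go to A
A | c_a_c_ba[b]a   read b → write b, move R, go to D
D | c_a_c_bab[a]
Cell 7 holds a when M halts.

a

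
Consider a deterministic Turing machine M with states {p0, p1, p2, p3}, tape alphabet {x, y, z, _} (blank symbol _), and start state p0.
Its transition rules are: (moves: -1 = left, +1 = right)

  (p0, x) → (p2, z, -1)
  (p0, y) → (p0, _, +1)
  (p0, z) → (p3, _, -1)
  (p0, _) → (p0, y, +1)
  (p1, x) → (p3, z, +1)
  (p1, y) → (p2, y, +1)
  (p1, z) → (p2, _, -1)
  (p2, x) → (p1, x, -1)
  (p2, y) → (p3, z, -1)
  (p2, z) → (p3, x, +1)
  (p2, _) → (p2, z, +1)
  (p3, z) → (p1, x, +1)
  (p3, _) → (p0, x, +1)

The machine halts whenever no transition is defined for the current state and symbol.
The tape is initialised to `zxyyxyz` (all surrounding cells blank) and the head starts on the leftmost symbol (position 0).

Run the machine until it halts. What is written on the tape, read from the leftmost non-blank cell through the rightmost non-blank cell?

xzzyyxyz

p0 | _[z]xyyxyz   read z → write _, move -1, go to p3
p3 | [_]_xyyxyz   read _ → write x, move +1, go to p0
p0 | x[_]xyyxyz   read _ → write y, move +1, go to p0
p0 | xy[x]yyxyz   read x → write z, move -1, go to p2
p2 | x[y]zyyxyz   read y → write z, move -1, go to p3
p3 | [x]zzyyxyz
The non-blank tape span at halt is xzzyyxyz.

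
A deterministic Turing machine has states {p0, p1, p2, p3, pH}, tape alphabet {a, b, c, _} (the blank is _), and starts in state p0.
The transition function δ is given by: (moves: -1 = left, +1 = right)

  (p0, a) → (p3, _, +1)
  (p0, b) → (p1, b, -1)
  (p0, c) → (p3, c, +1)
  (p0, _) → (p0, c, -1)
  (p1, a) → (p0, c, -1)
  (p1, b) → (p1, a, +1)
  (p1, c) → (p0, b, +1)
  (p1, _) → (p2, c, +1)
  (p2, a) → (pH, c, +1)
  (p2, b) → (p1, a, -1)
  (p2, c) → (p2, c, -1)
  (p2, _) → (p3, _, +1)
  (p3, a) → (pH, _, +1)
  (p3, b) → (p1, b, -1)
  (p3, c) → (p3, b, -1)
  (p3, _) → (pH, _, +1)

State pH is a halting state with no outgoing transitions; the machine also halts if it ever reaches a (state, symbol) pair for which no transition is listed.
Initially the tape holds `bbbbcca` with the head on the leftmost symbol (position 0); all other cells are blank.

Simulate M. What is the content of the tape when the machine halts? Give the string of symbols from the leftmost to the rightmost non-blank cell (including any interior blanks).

bbbb_bca

p0 | _[b]bbbcca   read b → write b, move -1, go to p1
p1 | [_]bbbbcca   read _ → write c, move +1, go to p2
p2 | c[b]bbbcca   read b → write a, move -1, go to p1
p1 | [c]abbbcca   read c → write b, move +1, go to p0
p0 | b[a]bbbcca   read a → write _, move +1, go to p3
p3 | b_[b]bbcca   read b → write b, move -1, go to p1
p1 | b[_]bbbcca   read _ → write c, move +1, go to p2
p2 | bc[b]bbcca   read b → write a, move -1, go to p1
p1 | b[c]abbcca   read c → write b, move +1, go to p0
p0 | bb[a]bbcca   read a → write _, move +1, go to p3
p3 | bb_[b]bcca   read b → write b, move -1, go to p1
p1 | bb[_]bbcca   read _ → write c, move +1, go to p2
p2 | bbc[b]bcca   read b → write a, move -1, go to p1
p1 | bb[c]abcca   read c → write b, move +1, go to p0
p0 | bbb[a]bcca   read a → write _, move +1, go to p3
p3 | bbb_[b]cca   read b → write b, move -1, go to p1
p1 | bbb[_]bcca   read _ → write c, move +1, go to p2
p2 | bbbc[b]cca   read b → write a, move -1, go to p1
p1 | bbb[c]acca   read c → write b, move +1, go to p0
p0 | bbbb[a]cca   read a → write _, move +1, go to p3
p3 | bbbb_[c]ca   read c → write b, move -1, go to p3
p3 | bbbb[_]bca   read _ → write _, move +1, go to pH
pH | bbbb_[b]ca
The non-blank tape span at halt is bbbb_bca.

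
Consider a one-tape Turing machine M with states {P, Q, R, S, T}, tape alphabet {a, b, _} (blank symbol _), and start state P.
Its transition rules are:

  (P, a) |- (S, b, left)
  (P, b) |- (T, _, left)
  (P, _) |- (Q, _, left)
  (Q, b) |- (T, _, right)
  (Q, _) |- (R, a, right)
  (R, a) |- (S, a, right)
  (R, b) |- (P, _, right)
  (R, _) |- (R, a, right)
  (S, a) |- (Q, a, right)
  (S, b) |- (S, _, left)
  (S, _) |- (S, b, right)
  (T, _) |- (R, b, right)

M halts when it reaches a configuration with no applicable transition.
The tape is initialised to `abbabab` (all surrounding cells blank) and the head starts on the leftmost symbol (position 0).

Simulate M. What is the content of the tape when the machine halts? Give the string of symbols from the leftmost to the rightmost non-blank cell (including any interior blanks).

state=P head=0 tape=____[a]bbabab   (P,a)→(S,b,left)
state=S head=-1 tape=___[_]bbbabab   (S,_)→(S,b,right)
state=S head=0 tape=___b[b]bbabab   (S,b)→(S,_,left)
state=S head=-1 tape=___[b]_bbabab   (S,b)→(S,_,left)
state=S head=-2 tape=__[_]__bbabab   (S,_)→(S,b,right)
state=S head=-1 tape=__b[_]_bbabab   (S,_)→(S,b,right)
state=S head=0 tape=__bb[_]bbabab   (S,_)→(S,b,right)
state=S head=1 tape=__bbb[b]babab   (S,b)→(S,_,left)
state=S head=0 tape=__bb[b]_babab   (S,b)→(S,_,left)
state=S head=-1 tape=__b[b]__babab   (S,b)→(S,_,left)
state=S head=-2 tape=__[b]___babab   (S,b)→(S,_,left)
state=S head=-3 tape=_[_]____babab   (S,_)→(S,b,right)
state=S head=-2 tape=_b[_]___babab   (S,_)→(S,b,right)
state=S head=-1 tape=_bb[_]__babab   (S,_)→(S,b,right)
state=S head=0 tape=_bbb[_]_babab   (S,_)→(S,b,right)
state=S head=1 tape=_bbbb[_]babab   (S,_)→(S,b,right)
state=S head=2 tape=_bbbbb[b]abab   (S,b)→(S,_,left)
state=S head=1 tape=_bbbb[b]_abab   (S,b)→(S,_,left)
state=S head=0 tape=_bbb[b]__abab   (S,b)→(S,_,left)
state=S head=-1 tape=_bb[b]___abab   (S,b)→(S,_,left)
state=S head=-2 tape=_b[b]____abab   (S,b)→(S,_,left)
state=S head=-3 tape=_[b]_____abab   (S,b)→(S,_,left)
state=S head=-4 tape=[_]______abab   (S,_)→(S,b,right)
state=S head=-3 tape=b[_]_____abab   (S,_)→(S,b,right)
state=S head=-2 tape=bb[_]____abab   (S,_)→(S,b,right)
state=S head=-1 tape=bbb[_]___abab   (S,_)→(S,b,right)
state=S head=0 tape=bbbb[_]__abab   (S,_)→(S,b,right)
state=S head=1 tape=bbbbb[_]_abab   (S,_)→(S,b,right)
state=S head=2 tape=bbbbbb[_]abab   (S,_)→(S,b,right)
state=S head=3 tape=bbbbbbb[a]bab   (S,a)→(Q,a,right)
state=Q head=4 tape=bbbbbbba[b]ab   (Q,b)→(T,_,right)
state=T head=5 tape=bbbbbbba_[a]b
The non-blank tape span at halt is bbbbbbba_ab.

bbbbbbba_ab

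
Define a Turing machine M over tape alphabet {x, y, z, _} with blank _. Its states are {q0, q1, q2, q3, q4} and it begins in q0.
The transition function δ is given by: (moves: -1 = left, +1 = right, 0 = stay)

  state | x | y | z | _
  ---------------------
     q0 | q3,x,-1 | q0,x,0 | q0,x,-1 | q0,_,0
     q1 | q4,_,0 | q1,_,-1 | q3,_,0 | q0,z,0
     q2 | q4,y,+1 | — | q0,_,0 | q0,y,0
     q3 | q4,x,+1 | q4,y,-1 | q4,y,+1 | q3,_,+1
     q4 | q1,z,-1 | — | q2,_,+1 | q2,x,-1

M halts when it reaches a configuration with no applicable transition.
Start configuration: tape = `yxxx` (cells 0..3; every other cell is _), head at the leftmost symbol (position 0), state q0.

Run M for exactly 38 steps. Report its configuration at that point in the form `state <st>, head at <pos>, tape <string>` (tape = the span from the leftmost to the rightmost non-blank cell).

state q4, head at -4, tape zzzzzxx

q0 | _____[y]xxx   read y → write x, move 0, go to q0
q0 | _____[x]xxx   read x → write x, move -1, go to q3
q3 | ____[_]xxxx   read _ → write _, move +1, go to q3
q3 | _____[x]xxx   read x → write x, move +1, go to q4
q4 | _____x[x]xx   read x → write z, move -1, go to q1
q1 | _____[x]zxx   read x → write _, move 0, go to q4
q4 | _____[_]zxx   read _ → write x, move -1, go to q2
q2 | ____[_]xzxx   read _ → write y, move 0, go to q0
q0 | ____[y]xzxx   read y → write x, move 0, go to q0
q0 | ____[x]xzxx   read x → write x, move -1, go to q3
q3 | ___[_]xxzxx   read _ → write _, move +1, go to q3
q3 | ____[x]xzxx   read x → write x, move +1, go to q4
q4 | ____x[x]zxx   read x → write z, move -1, go to q1
q1 | ____[x]zzxx   read x → write _, move 0, go to q4
q4 | ____[_]zzxx   read _ → write x, move -1, go to q2
q2 | ___[_]xzzxx   read _ → write y, move 0, go to q0
q0 | ___[y]xzzxx   read y → write x, move 0, go to q0
q0 | ___[x]xzzxx   read x → write x, move -1, go to q3
q3 | __[_]xxzzxx   read _ → write _, move +1, go to q3
q3 | ___[x]xzzxx   read x → write x, move +1, go to q4
q4 | ___x[x]zzxx   read x → write z, move -1, go to q1
q1 | ___[x]zzzxx   read x → write _, move 0, go to q4
q4 | ___[_]zzzxx   read _ → write x, move -1, go to q2
q2 | __[_]xzzzxx   read _ → write y, move 0, go to q0
q0 | __[y]xzzzxx   read y → write x, move 0, go to q0
q0 | __[x]xzzzxx   read x → write x, move -1, go to q3
q3 | _[_]xxzzzxx   read _ → write _, move +1, go to q3
q3 | __[x]xzzzxx   read x → write x, move +1, go to q4
q4 | __x[x]zzzxx   read x → write z, move -1, go to q1
q1 | __[x]zzzzxx   read x → write _, move 0, go to q4
q4 | __[_]zzzzxx   read _ → write x, move -1, go to q2
q2 | _[_]xzzzzxx   read _ → write y, move 0, go to q0
q0 | _[y]xzzzzxx   read y → write x, move 0, go to q0
q0 | _[x]xzzzzxx   read x → write x, move -1, go to q3
q3 | [_]xxzzzzxx   read _ → write _, move +1, go to q3
q3 | _[x]xzzzzxx   read x → write x, move +1, go to q4
q4 | _x[x]zzzzxx   read x → write z, move -1, go to q1
q1 | _[x]zzzzzxx   read x → write _, move 0, go to q4
q4 | _[_]zzzzzxx
After 38 steps: state q4, head at -4, tape zzzzzxx.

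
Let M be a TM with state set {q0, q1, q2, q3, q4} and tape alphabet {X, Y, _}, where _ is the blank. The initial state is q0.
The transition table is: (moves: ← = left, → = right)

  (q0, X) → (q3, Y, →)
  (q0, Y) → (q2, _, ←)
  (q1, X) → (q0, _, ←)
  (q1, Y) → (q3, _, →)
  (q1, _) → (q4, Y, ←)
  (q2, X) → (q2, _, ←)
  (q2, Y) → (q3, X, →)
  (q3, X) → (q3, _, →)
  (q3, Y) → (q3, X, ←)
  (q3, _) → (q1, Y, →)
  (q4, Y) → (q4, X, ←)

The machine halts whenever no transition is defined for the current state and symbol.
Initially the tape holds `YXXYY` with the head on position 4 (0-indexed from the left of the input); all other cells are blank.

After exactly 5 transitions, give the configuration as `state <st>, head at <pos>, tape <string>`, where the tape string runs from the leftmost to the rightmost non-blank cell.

state=q0 head=4 tape=YXXY[Y]_   (q0,Y)→(q2,_,←)
state=q2 head=3 tape=YXX[Y]__   (q2,Y)→(q3,X,→)
state=q3 head=4 tape=YXXX[_]_   (q3,_)→(q1,Y,→)
state=q1 head=5 tape=YXXXY[_]   (q1,_)→(q4,Y,←)
state=q4 head=4 tape=YXXX[Y]Y   (q4,Y)→(q4,X,←)
state=q4 head=3 tape=YXX[X]XY
After 5 steps: state q4, head at 3, tape YXXXXY.

state q4, head at 3, tape YXXXXY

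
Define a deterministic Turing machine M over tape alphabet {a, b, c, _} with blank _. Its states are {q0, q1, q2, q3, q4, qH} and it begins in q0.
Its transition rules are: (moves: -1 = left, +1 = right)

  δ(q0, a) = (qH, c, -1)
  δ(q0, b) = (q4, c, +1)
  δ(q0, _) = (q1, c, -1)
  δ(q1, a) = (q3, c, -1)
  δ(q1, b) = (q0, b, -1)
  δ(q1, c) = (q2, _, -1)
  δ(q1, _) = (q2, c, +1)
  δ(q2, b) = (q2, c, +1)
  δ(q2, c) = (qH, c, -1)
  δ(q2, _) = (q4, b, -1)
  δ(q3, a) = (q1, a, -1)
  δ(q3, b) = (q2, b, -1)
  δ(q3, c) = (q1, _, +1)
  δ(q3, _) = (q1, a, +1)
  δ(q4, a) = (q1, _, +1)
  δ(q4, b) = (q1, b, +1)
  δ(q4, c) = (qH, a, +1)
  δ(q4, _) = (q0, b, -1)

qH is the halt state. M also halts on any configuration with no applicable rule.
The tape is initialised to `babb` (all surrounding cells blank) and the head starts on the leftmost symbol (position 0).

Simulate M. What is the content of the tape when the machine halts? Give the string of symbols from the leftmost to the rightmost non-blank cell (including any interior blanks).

ccbb_cbb

q0 | ____[b]abb   read b → write c, move +1, go to q4
q4 | ____c[a]bb   read a → write _, move +1, go to q1
q1 | ____c_[b]b   read b → write b, move -1, go to q0
q0 | ____c[_]bb   read _ → write c, move -1, go to q1
q1 | ____[c]cbb   read c → write _, move -1, go to q2
q2 | ___[_]_cbb   read _ → write b, move -1, go to q4
q4 | __[_]b_cbb   read _ → write b, move -1, go to q0
q0 | _[_]bb_cbb   read _ → write c, move -1, go to q1
q1 | [_]cbb_cbb   read _ → write c, move +1, go to q2
q2 | c[c]bb_cbb   read c → write c, move -1, go to qH
qH | [c]cbb_cbb
The non-blank tape span at halt is ccbb_cbb.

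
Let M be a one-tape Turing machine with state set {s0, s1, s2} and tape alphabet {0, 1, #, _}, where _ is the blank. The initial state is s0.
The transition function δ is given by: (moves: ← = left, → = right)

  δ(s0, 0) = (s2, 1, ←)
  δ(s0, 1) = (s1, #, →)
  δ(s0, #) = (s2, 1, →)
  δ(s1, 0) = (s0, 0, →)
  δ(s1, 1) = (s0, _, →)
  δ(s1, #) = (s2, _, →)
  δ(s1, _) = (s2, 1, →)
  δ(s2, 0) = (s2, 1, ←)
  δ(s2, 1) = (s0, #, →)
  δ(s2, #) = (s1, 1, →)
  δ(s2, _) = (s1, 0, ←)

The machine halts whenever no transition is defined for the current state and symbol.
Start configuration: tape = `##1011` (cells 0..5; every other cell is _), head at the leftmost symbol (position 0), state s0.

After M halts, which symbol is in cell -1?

#

s0 | _[#]#1011_   read # → write 1, move →, go to s2
s2 | _1[#]1011_   read # → write 1, move →, go to s1
s1 | _11[1]011_   read 1 → write _, move →, go to s0
s0 | _11_[0]11_   read 0 → write 1, move ←, go to s2
s2 | _11[_]111_   read _ → write 0, move ←, go to s1
s1 | _1[1]0111_   read 1 → write _, move →, go to s0
s0 | _1_[0]111_   read 0 → write 1, move ←, go to s2
s2 | _1[_]1111_   read _ → write 0, move ←, go to s1
s1 | _[1]01111_   read 1 → write _, move →, go to s0
s0 | __[0]1111_   read 0 → write 1, move ←, go to s2
s2 | _[_]11111_   read _ → write 0, move ←, go to s1
s1 | [_]011111_   read _ → write 1, move →, go to s2
s2 | 1[0]11111_   read 0 → write 1, move ←, go to s2
s2 | [1]111111_   read 1 → write #, move →, go to s0
s0 | #[1]11111_   read 1 → write #, move →, go to s1
s1 | ##[1]1111_   read 1 → write _, move →, go to s0
s0 | ##_[1]111_   read 1 → write #, move →, go to s1
s1 | ##_#[1]11_   read 1 → write _, move →, go to s0
s0 | ##_#_[1]1_   read 1 → write #, move →, go to s1
s1 | ##_#_#[1]_   read 1 → write _, move →, go to s0
s0 | ##_#_#_[_]
Cell -1 holds # when M halts.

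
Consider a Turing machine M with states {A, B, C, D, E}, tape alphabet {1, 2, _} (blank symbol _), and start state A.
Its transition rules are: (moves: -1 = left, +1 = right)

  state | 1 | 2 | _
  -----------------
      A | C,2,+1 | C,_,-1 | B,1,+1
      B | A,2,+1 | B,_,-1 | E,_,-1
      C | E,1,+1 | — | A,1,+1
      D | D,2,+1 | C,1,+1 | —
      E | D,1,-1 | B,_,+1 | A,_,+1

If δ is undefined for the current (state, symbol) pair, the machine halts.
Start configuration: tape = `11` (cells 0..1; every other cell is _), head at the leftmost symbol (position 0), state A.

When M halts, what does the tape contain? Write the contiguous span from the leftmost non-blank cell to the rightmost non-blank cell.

21_1

state=A head=0 tape=[1]1___   (A,1)→(C,2,+1)
state=C head=1 tape=2[1]___   (C,1)→(E,1,+1)
state=E head=2 tape=21[_]__   (E,_)→(A,_,+1)
state=A head=3 tape=21_[_]_   (A,_)→(B,1,+1)
state=B head=4 tape=21_1[_]   (B,_)→(E,_,-1)
state=E head=3 tape=21_[1]_   (E,1)→(D,1,-1)
state=D head=2 tape=21[_]1_
The non-blank tape span at halt is 21_1.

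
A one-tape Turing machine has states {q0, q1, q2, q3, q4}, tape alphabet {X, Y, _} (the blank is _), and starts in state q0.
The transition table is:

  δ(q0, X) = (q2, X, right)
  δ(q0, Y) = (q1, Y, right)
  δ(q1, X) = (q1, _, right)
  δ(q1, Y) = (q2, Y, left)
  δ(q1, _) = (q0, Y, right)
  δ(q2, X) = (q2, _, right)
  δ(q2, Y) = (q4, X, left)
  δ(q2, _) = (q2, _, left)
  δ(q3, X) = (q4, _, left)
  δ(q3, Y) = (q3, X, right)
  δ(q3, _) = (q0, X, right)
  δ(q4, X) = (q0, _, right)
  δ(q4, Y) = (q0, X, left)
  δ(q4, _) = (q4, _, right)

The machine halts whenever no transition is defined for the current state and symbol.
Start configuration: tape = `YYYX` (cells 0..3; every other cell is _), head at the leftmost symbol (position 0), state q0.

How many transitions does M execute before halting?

13

state=q0 head=0 tape=_[Y]YYX__   (q0,Y)→(q1,Y,right)
state=q1 head=1 tape=_Y[Y]YX__   (q1,Y)→(q2,Y,left)
state=q2 head=0 tape=_[Y]YYX__   (q2,Y)→(q4,X,left)
state=q4 head=-1 tape=[_]XYYX__   (q4,_)→(q4,_,right)
state=q4 head=0 tape=_[X]YYX__   (q4,X)→(q0,_,right)
state=q0 head=1 tape=__[Y]YX__   (q0,Y)→(q1,Y,right)
state=q1 head=2 tape=__Y[Y]X__   (q1,Y)→(q2,Y,left)
state=q2 head=1 tape=__[Y]YX__   (q2,Y)→(q4,X,left)
state=q4 head=0 tape=_[_]XYX__   (q4,_)→(q4,_,right)
state=q4 head=1 tape=__[X]YX__   (q4,X)→(q0,_,right)
state=q0 head=2 tape=___[Y]X__   (q0,Y)→(q1,Y,right)
state=q1 head=3 tape=___Y[X]__   (q1,X)→(q1,_,right)
state=q1 head=4 tape=___Y_[_]_   (q1,_)→(q0,Y,right)
state=q0 head=5 tape=___Y_Y[_]
M halts after 13 transitions.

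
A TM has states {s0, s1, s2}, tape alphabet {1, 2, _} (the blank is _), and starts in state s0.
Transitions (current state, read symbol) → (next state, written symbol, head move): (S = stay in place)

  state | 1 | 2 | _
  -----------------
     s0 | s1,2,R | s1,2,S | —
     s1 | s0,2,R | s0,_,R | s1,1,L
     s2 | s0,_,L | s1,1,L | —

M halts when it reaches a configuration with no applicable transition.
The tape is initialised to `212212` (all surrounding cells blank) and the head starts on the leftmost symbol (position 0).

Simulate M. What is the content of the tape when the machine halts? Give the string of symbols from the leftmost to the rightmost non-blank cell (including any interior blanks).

state=s0 head=0 tape=[2]12212_   (s0,2)→(s1,2,S)
state=s1 head=0 tape=[2]12212_   (s1,2)→(s0,_,R)
state=s0 head=1 tape=_[1]2212_   (s0,1)→(s1,2,R)
state=s1 head=2 tape=_2[2]212_   (s1,2)→(s0,_,R)
state=s0 head=3 tape=_2_[2]12_   (s0,2)→(s1,2,S)
state=s1 head=3 tape=_2_[2]12_   (s1,2)→(s0,_,R)
state=s0 head=4 tape=_2__[1]2_   (s0,1)→(s1,2,R)
state=s1 head=5 tape=_2__2[2]_   (s1,2)→(s0,_,R)
state=s0 head=6 tape=_2__2_[_]
The non-blank tape span at halt is 2__2.

2__2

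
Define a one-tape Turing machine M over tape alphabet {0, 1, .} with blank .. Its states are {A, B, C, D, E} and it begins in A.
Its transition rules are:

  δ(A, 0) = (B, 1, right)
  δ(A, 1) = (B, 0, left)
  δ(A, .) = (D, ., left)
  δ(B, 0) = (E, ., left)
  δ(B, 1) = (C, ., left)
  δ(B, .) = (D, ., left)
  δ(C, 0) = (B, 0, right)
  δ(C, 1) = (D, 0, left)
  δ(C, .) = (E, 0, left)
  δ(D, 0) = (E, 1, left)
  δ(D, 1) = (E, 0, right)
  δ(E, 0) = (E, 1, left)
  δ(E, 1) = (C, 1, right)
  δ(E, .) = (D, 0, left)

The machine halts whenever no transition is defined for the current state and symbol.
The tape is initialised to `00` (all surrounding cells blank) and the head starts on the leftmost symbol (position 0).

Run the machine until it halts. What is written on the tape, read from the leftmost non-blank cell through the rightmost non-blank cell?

A | ..[0]0.   read 0 → write 1, move right, go to B
B | ..1[0].   read 0 → write ., move left, go to E
E | ..[1]..   read 1 → write 1, move right, go to C
C | ..1[.].   read . → write 0, move left, go to E
E | ..[1]0.   read 1 → write 1, move right, go to C
C | ..1[0].   read 0 → write 0, move right, go to B
B | ..10[.]   read . → write ., move left, go to D
D | ..1[0].   read 0 → write 1, move left, go to E
E | ..[1]1.   read 1 → write 1, move right, go to C
C | ..1[1].   read 1 → write 0, move left, go to D
D | ..[1]0.   read 1 → write 0, move right, go to E
E | ..0[0].   read 0 → write 1, move left, go to E
E | ..[0]1.   read 0 → write 1, move left, go to E
E | .[.]11.   read . → write 0, move left, go to D
D | [.]011.
The non-blank tape span at halt is 011.

011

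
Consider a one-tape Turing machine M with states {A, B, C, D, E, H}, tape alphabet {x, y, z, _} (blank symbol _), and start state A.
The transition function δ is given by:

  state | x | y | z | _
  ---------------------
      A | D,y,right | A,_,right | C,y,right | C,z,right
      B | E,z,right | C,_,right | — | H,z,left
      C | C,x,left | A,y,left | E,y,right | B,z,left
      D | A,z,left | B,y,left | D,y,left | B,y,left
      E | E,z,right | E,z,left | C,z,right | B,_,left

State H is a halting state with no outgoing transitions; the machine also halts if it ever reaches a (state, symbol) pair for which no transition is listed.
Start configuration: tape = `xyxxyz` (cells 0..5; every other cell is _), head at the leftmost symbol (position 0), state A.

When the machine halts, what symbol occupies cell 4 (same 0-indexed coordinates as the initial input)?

A | [x]yxxyz__   read x → write y, move right, go to D
D | y[y]xxyz__   read y → write y, move left, go to B
B | [y]yxxyz__   read y → write _, move right, go to C
C | _[y]xxyz__   read y → write y, move left, go to A
A | [_]yxxyz__   read _ → write z, move right, go to C
C | z[y]xxyz__   read y → write y, move left, go to A
A | [z]yxxyz__   read z → write y, move right, go to C
C | y[y]xxyz__   read y → write y, move left, go to A
A | [y]yxxyz__   read y → write _, move right, go to A
A | _[y]xxyz__   read y → write _, move right, go to A
A | __[x]xyz__   read x → write y, move right, go to D
D | __y[x]yz__   read x → write z, move left, go to A
A | __[y]zyz__   read y → write _, move right, go to A
A | ___[z]yz__   read z → write y, move right, go to C
C | ___y[y]z__   read y → write y, move left, go to A
A | ___[y]yz__   read y → write _, move right, go to A
A | ____[y]z__   read y → write _, move right, go to A
A | _____[z]__   read z → write y, move right, go to C
C | _____y[_]_   read _ → write z, move left, go to B
B | _____[y]z_   read y → write _, move right, go to C
C | ______[z]_   read z → write y, move right, go to E
E | ______y[_]   read _ → write _, move left, go to B
B | ______[y]_   read y → write _, move right, go to C
C | _______[_]   read _ → write z, move left, go to B
B | ______[_]z   read _ → write z, move left, go to H
H | _____[_]zz
Cell 4 holds _ when M halts.

_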